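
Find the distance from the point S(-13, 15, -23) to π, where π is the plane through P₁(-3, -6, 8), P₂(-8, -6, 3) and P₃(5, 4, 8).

P₁P₂ = (-5, 0, -5) and P₁P₃ = (8, 10, 0), so a normal is n = P₁P₂ × P₁P₃ = (50, -40, -50).
d = |50·(-13) + (-40)·15 + (-50)·(-23) − (-310)| / √(2500 + 1600 + 2500) = |210| / (10√66) = 7√66/22.

21/√66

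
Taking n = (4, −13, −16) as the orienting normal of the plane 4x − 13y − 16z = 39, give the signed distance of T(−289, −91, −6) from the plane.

4

n·T − 39 = 84.
|n| = 21, so the signed distance is 84/21 = 4.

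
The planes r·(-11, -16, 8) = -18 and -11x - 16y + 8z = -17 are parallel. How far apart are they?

Both planes have normal n = (-11, -16, 8), |n| = 21. Any point on the first plane is at distance |(-17) − (-18)|/|n| = 1/21 from the second.

1/21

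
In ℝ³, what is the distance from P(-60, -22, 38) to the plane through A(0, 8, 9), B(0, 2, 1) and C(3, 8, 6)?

AB = (0, -6, -8) and AC = (3, 0, -3), so a normal is n = AB × AC = (18, -24, 18).
n = (18, -24, 18); n·P − (-30) = 162; |n| = 6√34; distance = 162/(6√34) = 27√34/34.

27/√34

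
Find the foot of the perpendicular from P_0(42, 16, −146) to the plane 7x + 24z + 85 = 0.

(77, 16, -26)

n = (7, 0, 24), |n|² = 625, and n·P_0 − (-85) = -3125.
t = -3125/625 = -5, so the foot is P_0 − t·n = (42, 16, −146) − (-5)·(7, 0, 24) = (77, 16, −26).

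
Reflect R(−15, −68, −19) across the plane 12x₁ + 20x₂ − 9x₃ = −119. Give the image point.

(33, 12, -55)

n = (12, 20, −9), |n|² = 625, n·R − (-119) = -1250, so t = -1250/625 = -2.
Foot F = R − (-2)·n = (9, −28, −37); the reflection is 2F − R = (33, 12, −55).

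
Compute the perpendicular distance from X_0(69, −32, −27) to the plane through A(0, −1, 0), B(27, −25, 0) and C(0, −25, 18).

3

AB = (27, −24, 0) and AC = (0, −24, 18), so a normal is n = AB × AC = (−432, −486, −648).
Then n·(69, −32, −27) − 486 = 2754.
|n| = √(186624 + 236196 + 419904) = 918, so the distance is |2754|/918 = 3.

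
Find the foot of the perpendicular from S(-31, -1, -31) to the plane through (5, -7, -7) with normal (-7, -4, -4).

(-3, 15, -15)

The perpendicular from S has direction n = (-7, -4, -4): r = (-31, -1, -31) + λ(-7, -4, -4).
Substitute into the plane: n·(S + λn) = 21 gives 345 + 81λ = 21, so λ = -4.
Foot = (-31, -1, -31) + (-4)·(-7, -4, -4) = (-3, 15, -15).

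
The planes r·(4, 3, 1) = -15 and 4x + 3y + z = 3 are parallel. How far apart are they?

9√26/13

Both planes have normal n = (4, 3, 1), |n| = √26. Any point on the first plane is at distance |3 − (-15)|/|n| = 18/√26 = 9√26/13 from the second.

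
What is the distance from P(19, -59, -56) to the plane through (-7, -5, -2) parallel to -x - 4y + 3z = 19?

Parallel planes share the normal n = (-1, -4, 3); since (-7, -5, -2) lies on the plane, its equation is -x - 4y + 3z = 21.
n = (-1, -4, 3); n·P − 21 = 28; |n| = √26; distance = 28/√26.

28/√26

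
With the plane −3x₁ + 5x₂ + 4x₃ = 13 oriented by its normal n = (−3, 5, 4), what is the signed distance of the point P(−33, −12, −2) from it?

n·P − 13 = 18.
|n| = 5√2, so the signed distance is 9√2/5.

9√2/5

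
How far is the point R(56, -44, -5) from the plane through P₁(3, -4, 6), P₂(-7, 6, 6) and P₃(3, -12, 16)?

P₁P₂ = (-10, 10, 0) and P₁P₃ = (0, -8, 10), so a normal is n = P₁P₂ × P₁P₃ = (100, 100, 80).
Then n·(56, -44, -5) - 380 = 420.
|n| = √(10000 + 10000 + 6400) = 20√66, so the distance is |420|/(20√66) = 21/√66.

7√66/22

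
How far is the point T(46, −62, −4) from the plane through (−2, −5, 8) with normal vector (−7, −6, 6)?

6

The plane has equation n·(r − (−2, −5, 8)) = 0, i.e. n·r = 92.
Then n·(46, −62, −4) − 92 = −66.
|n| = √(49 + 36 + 36) = 11, so the distance is |-66|/11 = 6.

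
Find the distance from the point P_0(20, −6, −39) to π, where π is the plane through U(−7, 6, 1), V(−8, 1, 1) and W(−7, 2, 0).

13/√42

UV = (−1, −5, 0) and UW = (0, −4, −1), so a normal is n = UV × UW = (5, −1, 4).
d = |5·20 + (-1)·(-6) + 4·(-39) − (-37)| / √(25 + 1 + 16) = |-13| / √42 = 13/√42.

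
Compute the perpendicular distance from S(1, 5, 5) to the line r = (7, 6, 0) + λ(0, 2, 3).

7

Direction vector d = (0, 2, 3).
AP = (−6, −1, 5); AP·d = 13, |AP|² = 62, |d|² = 13.
distance² = |AP|² − (AP·d)²/|d|² = 62 − 169/13 = 49, so the distance is 7.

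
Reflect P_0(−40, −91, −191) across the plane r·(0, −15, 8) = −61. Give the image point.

n = (0, −15, 8), |n|² = 289, n·P_0 − (-61) = -102, so t = -102/289 = -6/17.
Foot F = P_0 − (-6/17)·n = (−40, −1637/17, −3199/17); the reflection is 2F − P_0 = (−40, −1727/17, −3151/17).

(-40, -1727/17, -3151/17)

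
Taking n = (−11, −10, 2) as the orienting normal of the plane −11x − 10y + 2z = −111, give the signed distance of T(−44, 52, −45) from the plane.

n·T − (-111) = -15.
|n| = 15, so the signed distance is -15/15 = -1.

-1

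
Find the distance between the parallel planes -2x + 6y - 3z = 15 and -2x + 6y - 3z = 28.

13/7

Both planes have normal n = (-2, 6, -3), |n| = 7. Any point on the first plane is at distance |28 − 15|/|n| = 13/7 from the second.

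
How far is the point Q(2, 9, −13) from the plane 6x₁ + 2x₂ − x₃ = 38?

5/√41

d = |6·2 + 2·9 + (-1)·(-13) − 38| / √(36 + 4 + 1) = |5| / √41 = 5√41/41.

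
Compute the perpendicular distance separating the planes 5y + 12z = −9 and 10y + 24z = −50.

Divide the second equation by 2 to match normals: 5y + 12z = -25.
With common normal n = (0, 5, 12) (|n| = 13), the distance is |(-9) − (-25)|/|n| = 16/13.

16/13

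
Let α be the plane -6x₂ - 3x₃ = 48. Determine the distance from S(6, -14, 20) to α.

Normal vector n = (0, -6, -3), and n·(6, -14, 20) - 48 = -24.
|n| = √(0 + 36 + 9) = 3√5, so the distance is |-24|/(3√5) = 8√5/5.

8/√5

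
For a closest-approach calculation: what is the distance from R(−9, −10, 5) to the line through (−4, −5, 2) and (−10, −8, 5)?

A direction vector is d = (−6, −3, 3).
AP = (−5, −5, 3), and AP × d = (−6, −3, −15).
|AP × d|² = 270 and |d|² = 54, so the distance is √(270/54) = √5.

√5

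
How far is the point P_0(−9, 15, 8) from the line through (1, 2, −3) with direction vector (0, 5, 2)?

√129

Direction vector d = (0, 5, 2).
AP = (−10, 13, 11); AP·d = 87, |AP|² = 390, |d|² = 29.
distance² = |AP|² − (AP·d)²/|d|² = 390 − 7569/29 = 129, so the distance is √129.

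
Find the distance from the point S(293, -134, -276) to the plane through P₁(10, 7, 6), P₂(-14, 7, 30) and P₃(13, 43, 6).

9

P₁P₂ = (-24, 0, 24) and P₁P₃ = (3, 36, 0), so a normal is n = P₁P₂ × P₁P₃ = (-864, 72, -864).
d = |(-864)·293 + 72·(-134) + (-864)·(-276) − (-13320)| / √(746496 + 5184 + 746496) = |-11016| / 1224 = 9.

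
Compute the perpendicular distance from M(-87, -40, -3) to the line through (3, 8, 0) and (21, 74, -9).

A direction vector is d = (18, 66, -9).
AP = (-90, -48, -3); AP·d = -4761, |AP|² = 10413, |d|² = 4761.
distance² = |AP|² − (AP·d)²/|d|² = 10413 − 22667121/4761 = 5652, so the distance is 6√157.

6√157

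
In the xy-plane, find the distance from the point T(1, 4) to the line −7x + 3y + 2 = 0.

7√58/58

d = |(-7)·1 + 3·4 − (-2)| / √(49 + 9) = |7|/√58 = 7/√58.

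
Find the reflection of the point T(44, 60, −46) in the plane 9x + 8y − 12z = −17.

n = (9, 8, −12), |n|² = 289, n·T − (-17) = 1445, so t = 1445/289 = 5.
Foot F = T − 5·n = (−1, 20, 14); the reflection is 2F − T = (−46, −20, 74).

(-46, -20, 74)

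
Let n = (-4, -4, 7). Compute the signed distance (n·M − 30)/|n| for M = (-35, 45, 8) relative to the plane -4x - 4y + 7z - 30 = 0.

n·M − 30 = -14.
|n| = 9, so the signed distance is -14/9.

-14/9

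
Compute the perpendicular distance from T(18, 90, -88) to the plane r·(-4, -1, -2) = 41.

n = (-4, -1, -2); n·P − 41 = -27; |n| = √21; distance = 27/√21.

27/√21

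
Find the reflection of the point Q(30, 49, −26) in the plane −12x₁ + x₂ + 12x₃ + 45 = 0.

(-18, 53, 22)

With n = (−12, 1, 12), the signed offset is (n·Q − (-45))/|n|² = -578/289 = -2.
Q' = Q − 2t·n = (30, 49, −26) − (-4)·(−12, 1, 12) = (−18, 53, 22).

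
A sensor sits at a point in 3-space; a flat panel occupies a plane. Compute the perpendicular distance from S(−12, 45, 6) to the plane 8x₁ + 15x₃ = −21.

n = (8, 0, 15); n·P − (-21) = 15; |n| = 17; distance = 15/17.

15/17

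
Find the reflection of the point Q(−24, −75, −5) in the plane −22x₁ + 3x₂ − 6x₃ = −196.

(20, -81, 7)

With n = (−22, 3, −6), the signed offset is (n·Q − (-196))/|n|² = 529/529 = 1.
Q' = Q − 2t·n = (−24, −75, −5) − 2·(−22, 3, −6) = (20, −81, 7).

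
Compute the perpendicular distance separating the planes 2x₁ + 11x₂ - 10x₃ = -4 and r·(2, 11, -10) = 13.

17/15

Both planes have normal n = (2, 11, -10), |n| = 15. Any point on the first plane is at distance |13 − (-4)|/|n| = 17/15 from the second.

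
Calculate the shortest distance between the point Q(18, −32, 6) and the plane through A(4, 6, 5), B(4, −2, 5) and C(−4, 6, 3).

10√17/17

AB = (0, −8, 0) and AC = (−8, 0, −2), so a normal is n = AB × AC = (16, 0, −64).
Then n·(18, −32, 6) − (−256) = 160.
|n| = √(256 + 0 + 4096) = 16√17, so the distance is |160|/(16√17) = 10/√17.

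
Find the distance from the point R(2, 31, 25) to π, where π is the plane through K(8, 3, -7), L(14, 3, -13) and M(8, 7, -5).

KL = (6, 0, -6) and KM = (0, 4, 2), so a normal is n = KL × KM = (24, -12, 24).
Then n·(2, 31, 25) - (-12) = 288.
|n| = √(576 + 144 + 576) = 36, so the distance is |288|/36 = 8.

8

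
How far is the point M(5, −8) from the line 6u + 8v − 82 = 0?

The normal to the line is n = (6, 8) with |n| = 10.
|n·M − 82| = |-34 − 82| = 116, so the distance is 116/10 = 58/5.

58/5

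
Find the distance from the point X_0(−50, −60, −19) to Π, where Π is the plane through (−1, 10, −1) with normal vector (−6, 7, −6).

The plane has equation n·(r − (−1, 10, −1)) = 0, i.e. n·r = 82.
n = (−6, 7, −6); n·P − 82 = -88; |n| = 11; distance = 88/11 = 8.

8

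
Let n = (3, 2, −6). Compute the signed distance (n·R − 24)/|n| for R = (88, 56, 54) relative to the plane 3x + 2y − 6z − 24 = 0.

4

n·R − 24 = 28.
|n| = 7, so the signed distance is 28/7 = 4.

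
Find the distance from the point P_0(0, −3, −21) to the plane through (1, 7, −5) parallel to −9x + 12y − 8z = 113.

Parallel planes share the normal n = (−9, 12, −8); since (1, 7, −5) lies on the plane, its equation is −9x + 12y − 8z = 115.
Then n·(0, −3, −21) − 115 = 17.
|n| = √(81 + 144 + 64) = 17, so the distance is |17|/17 = 1.

1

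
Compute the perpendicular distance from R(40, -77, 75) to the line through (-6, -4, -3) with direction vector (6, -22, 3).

√5065

Direction vector d = (6, -22, 3).
AP = (46, -73, 78); AP·d = 2116, |AP|² = 13529, |d|² = 529.
distance² = |AP|² − (AP·d)²/|d|² = 13529 − 4477456/529 = 5065, so the distance is √5065.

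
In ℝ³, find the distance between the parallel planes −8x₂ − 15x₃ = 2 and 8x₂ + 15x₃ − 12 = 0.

Divide the second equation by -1 to match normals: −8x₂ − 15x₃ = -12.
With common normal n = (0, −8, −15) (|n| = 17), the distance is |2 − (-12)|/|n| = 14/17.

14/17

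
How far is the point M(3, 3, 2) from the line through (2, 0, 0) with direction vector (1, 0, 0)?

√13

Direction vector d = (1, 0, 0).
AP = (1, 3, 2); AP·d = 1, |AP|² = 14, |d|² = 1.
distance² = |AP|² − (AP·d)²/|d|² = 14 − 1/1 = 13, so the distance is √13.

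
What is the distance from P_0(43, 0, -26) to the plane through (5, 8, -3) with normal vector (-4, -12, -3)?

The plane has equation n·(r − (5, 8, -3)) = 0, i.e. n·r = -107.
n = (-4, -12, -3); n·P − (-107) = 13; |n| = 13; distance = 13/13 = 1.

1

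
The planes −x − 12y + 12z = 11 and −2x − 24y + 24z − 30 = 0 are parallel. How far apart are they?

4/17

Divide the second equation by 2 to match normals: −x − 12y + 12z = 15.
Both planes have normal n = (−1, −12, 12), |n| = 17. Any point on the first plane is at distance |15 − 11|/|n| = 4/17 from the second.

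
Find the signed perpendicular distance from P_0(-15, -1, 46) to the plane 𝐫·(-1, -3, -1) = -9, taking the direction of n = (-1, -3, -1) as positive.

n·P_0 − (-9) = -19.
|n| = √11, so the signed distance is -19/√11.

-19/√11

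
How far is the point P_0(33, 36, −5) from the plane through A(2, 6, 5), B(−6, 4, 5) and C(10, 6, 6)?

1

AB = (−8, −2, 0) and AC = (8, 0, 1), so a normal is n = AB × AC = (−2, 8, 16).
Then n·(33, 36, −5) − 124 = 18.
|n| = √(4 + 64 + 256) = 18, so the distance is |18|/18 = 1.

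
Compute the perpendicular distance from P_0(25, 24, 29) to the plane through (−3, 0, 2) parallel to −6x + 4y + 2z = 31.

9√14/14

Parallel planes share the normal n = (−6, 4, 2); since (−3, 0, 2) lies on the plane, its equation is −6x + 4y + 2z = 22.
d = |(-6)·25 + 4·24 + 2·29 − 22| / √(36 + 16 + 4) = |-18| / (2√14) = 9√14/14.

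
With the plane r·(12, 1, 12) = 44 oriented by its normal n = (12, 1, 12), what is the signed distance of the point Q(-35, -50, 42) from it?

n·Q − 44 = -10.
|n| = 17, so the signed distance is -10/17.

-10/17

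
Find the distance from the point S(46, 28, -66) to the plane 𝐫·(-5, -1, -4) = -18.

24/√42

d = |(-5)·46 + (-1)·28 + (-4)·(-66) − (-18)| / √(25 + 1 + 16) = |24| / √42 = 24/√42.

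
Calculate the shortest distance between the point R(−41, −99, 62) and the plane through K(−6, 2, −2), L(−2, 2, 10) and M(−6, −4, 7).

KL = (4, 0, 12) and KM = (0, −6, 9), so a normal is n = KL × KM = (72, −36, −24).
Then n·(−41, −99, 62) − (−456) = −420.
|n| = √(5184 + 1296 + 576) = 84, so the distance is |-420|/84 = 5.

5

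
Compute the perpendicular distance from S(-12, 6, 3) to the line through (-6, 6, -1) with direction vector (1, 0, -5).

√26

Direction vector d = (1, 0, -5).
AP = (-6, 0, 4); AP·d = -26, |AP|² = 52, |d|² = 26.
distance² = |AP|² − (AP·d)²/|d|² = 52 − 676/26 = 26, so the distance is √26.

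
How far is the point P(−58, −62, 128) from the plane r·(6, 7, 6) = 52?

6

n = (6, 7, 6); n·P − 52 = -66; |n| = 11; distance = 66/11 = 6.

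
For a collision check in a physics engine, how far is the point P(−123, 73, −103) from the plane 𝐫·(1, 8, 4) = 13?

4

Normal vector n = (1, 8, 4), and n·(−123, 73, −103) − 13 = 36.
|n| = √(1 + 64 + 16) = 9, so the distance is |36|/9 = 4.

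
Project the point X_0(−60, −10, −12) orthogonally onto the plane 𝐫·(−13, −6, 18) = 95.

(-47, -4, -30)

The perpendicular from X_0 has direction n = (−13, −6, 18): r = (−60, −10, −12) + t(−13, −6, 18).
Substitute into the plane: n·(X_0 + tn) = 95 gives 624 + 529t = 95, so t = -1.
Foot = (−60, −10, −12) + (-1)·(−13, −6, 18) = (−47, −4, −30).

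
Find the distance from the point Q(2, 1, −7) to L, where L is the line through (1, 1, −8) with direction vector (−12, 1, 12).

√2

Direction vector d = (−12, 1, 12).
AP = (1, 0, 1); AP·d = 0, |AP|² = 2, |d|² = 289.
distance² = |AP|² − (AP·d)²/|d|² = 2 − 0/289 = 2, so the distance is √2.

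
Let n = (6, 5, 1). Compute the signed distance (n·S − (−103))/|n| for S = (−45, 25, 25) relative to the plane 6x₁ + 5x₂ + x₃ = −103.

-17/√62

n·S − (-103) = -17.
|n| = √62, so the signed distance is -17/√62.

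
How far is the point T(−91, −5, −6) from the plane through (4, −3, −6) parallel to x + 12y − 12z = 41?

Parallel planes share the normal n = (1, 12, −12); since (4, −3, −6) lies on the plane, its equation is x + 12y − 12z = 40.
Then n·(−91, −5, −6) − 40 = −119.
|n| = √(1 + 144 + 144) = 17, so the distance is |-119|/17 = 7.

7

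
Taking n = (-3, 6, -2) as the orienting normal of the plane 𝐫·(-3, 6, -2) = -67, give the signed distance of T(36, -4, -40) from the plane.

n·T − (-67) = 15.
|n| = 7, so the signed distance is 15/7.

15/7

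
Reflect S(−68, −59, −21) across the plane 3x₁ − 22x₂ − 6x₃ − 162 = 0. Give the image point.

With n = (3, −22, −6), the signed offset is (n·S − 162)/|n|² = 1058/529 = 2.
S' = S − 2t·n = (−68, −59, −21) − 4·(3, −22, −6) = (−80, 29, 3).

(-80, 29, 3)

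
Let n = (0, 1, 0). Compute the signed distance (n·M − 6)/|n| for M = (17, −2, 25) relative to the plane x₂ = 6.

-8

n·M − 6 = -8.
|n| = 1, so the signed distance is -8/1 = -8.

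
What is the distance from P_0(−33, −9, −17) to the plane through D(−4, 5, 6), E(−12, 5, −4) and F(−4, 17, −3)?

11√2/10

DE = (−8, 0, −10) and DF = (0, 12, −9), so a normal is n = DE × DF = (120, −72, −96).
d = |120·(-33) + (-72)·(-9) + (-96)·(-17) − (-1416)| / √(14400 + 5184 + 9216) = |-264| / (120√2) = 11√2/10.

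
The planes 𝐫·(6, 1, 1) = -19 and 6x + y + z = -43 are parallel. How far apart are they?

Both planes have normal n = (6, 1, 1), |n| = √38. Any point on the first plane is at distance |(-43) − (-19)|/|n| = 24/√38 = 12√38/19 from the second.

12√38/19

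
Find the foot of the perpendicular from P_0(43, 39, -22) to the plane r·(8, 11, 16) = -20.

(35, 28, -38)

n = (8, 11, 16), |n|² = 441, and n·P_0 − (-20) = 441.
t = 441/441 = 1, so the foot is P_0 − t·n = (43, 39, -22) − 1·(8, 11, 16) = (35, 28, -38).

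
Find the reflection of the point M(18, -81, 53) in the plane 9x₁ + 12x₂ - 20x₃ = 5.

With n = (9, 12, -20), the signed offset is (n·M − 5)/|n|² = -1875/625 = -3.
M' = M − 2t·n = (18, -81, 53) − (-6)·(9, 12, -20) = (72, -9, -67).

(72, -9, -67)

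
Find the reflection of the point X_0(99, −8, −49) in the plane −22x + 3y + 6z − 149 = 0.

With n = (−22, 3, 6), the signed offset is (n·X_0 − 149)/|n|² = -2645/529 = -5.
X_0' = X_0 − 2t·n = (99, −8, −49) − (-10)·(−22, 3, 6) = (−121, 22, 11).

(-121, 22, 11)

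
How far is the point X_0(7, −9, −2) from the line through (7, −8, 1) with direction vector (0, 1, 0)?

Direction vector d = (0, 1, 0).
AP = (0, −1, −3); AP·d = -1, |AP|² = 10, |d|² = 1.
distance² = |AP|² − (AP·d)²/|d|² = 10 − 1/1 = 9, so the distance is 3.

3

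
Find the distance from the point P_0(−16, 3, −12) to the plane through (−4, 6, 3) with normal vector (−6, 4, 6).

The plane has equation n·(r − (−4, 6, 3)) = 0, i.e. n·r = 66.
n = (−6, 4, 6); n·P − 66 = -30; |n| = 2√22; distance = 30/(2√22) = 15√22/22.

15/√22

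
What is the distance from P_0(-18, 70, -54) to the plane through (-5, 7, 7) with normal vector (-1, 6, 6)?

25/√73

The plane has equation n·(r − (-5, 7, 7)) = 0, i.e. n·r = 89.
Then n·(-18, 70, -54) - 89 = 25.
|n| = √(1 + 36 + 36) = √73, so the distance is |25|/√73 = 25/√73.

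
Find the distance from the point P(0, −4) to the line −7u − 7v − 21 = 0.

d = |(-7)·0 + (-7)·(-4) − 21| / √(49 + 49) = |7|/(7√2) = 1/√2.

√2/2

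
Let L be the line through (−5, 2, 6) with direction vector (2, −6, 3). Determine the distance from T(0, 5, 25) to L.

Direction vector d = (2, −6, 3).
AP = (5, 3, 19); AP·d = 49, |AP|² = 395, |d|² = 49.
distance² = |AP|² − (AP·d)²/|d|² = 395 − 2401/49 = 346, so the distance is √346.

√346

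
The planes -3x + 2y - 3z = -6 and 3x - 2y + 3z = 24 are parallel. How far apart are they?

Divide the second equation by -1 to match normals: -3x + 2y - 3z = -24.
With common normal n = (-3, 2, -3) (|n| = √22), the distance is |(-6) − (-24)|/|n| = 18/√22.

9√22/11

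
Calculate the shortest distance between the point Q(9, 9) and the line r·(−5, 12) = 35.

The normal to the line is n = (−5, 12) with |n| = 13.
|n·Q − 35| = |63 − 35| = 28, so the distance is 28/13.

28/13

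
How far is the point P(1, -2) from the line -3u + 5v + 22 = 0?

d = |(-3)·1 + 5·(-2) − (-22)| / √(9 + 25) = |9|/√34 = 9√34/34.

9√34/34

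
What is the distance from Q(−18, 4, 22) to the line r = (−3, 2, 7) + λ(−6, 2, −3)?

Direction vector d = (−6, 2, −3).
AP = (−15, 2, 15); AP·d = 49, |AP|² = 454, |d|² = 49.
distance² = |AP|² − (AP·d)²/|d|² = 454 − 2401/49 = 405, so the distance is 9√5.

9√5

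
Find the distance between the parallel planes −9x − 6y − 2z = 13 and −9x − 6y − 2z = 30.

Both planes have normal n = (−9, −6, −2), |n| = 11. Any point on the first plane is at distance |30 − 13|/|n| = 17/11 from the second.

17/11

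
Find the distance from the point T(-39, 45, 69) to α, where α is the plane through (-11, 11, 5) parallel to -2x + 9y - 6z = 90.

Parallel planes share the normal n = (-2, 9, -6); since (-11, 11, 5) lies on the plane, its equation is -2x + 9y - 6z = 91.
Then n·(-39, 45, 69) - 91 = -22.
|n| = √(4 + 81 + 36) = 11, so the distance is |-22|/11 = 2.

2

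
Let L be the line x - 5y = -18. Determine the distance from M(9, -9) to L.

72/√26

The normal to the line is n = (1, -5) with |n| = √26.
|n·M − (-18)| = |54 − (-18)| = 72, so the distance is 72/√26.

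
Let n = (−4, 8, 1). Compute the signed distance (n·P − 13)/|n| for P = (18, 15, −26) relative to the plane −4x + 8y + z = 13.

1

n·P − 13 = 9.
|n| = 9, so the signed distance is 9/9 = 1.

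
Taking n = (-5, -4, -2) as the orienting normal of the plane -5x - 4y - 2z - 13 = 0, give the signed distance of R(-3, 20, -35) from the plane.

n·R − 13 = -8.
|n| = 3√5, so the signed distance is -8/(3√5).

-8/(3√5)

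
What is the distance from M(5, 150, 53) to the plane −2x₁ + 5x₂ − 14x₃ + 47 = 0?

Normal vector n = (−2, 5, −14), and n·(5, 150, 53) − (−47) = 45.
|n| = √(4 + 25 + 196) = 15, so the distance is |45|/15 = 3.

3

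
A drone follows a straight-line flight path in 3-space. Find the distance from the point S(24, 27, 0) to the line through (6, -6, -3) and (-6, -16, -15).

3√61

A direction vector is d = (-12, -10, -12).
AP = (18, 33, 3); AP·d = -582, |AP|² = 1422, |d|² = 388.
distance² = |AP|² − (AP·d)²/|d|² = 1422 − 338724/388 = 549, so the distance is 3√61.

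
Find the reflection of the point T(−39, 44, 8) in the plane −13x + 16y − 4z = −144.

(39, -52, 32)

n = (−13, 16, −4), |n|² = 441, n·T − (-144) = 1323, so t = 1323/441 = 3.
Foot F = T − 3·n = (0, −4, 20); the reflection is 2F − T = (39, −52, 32).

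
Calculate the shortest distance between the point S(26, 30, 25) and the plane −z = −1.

24

Normal vector n = (0, 0, −1), and n·(26, 30, 25) − (−1) = −24.
|n| = √(0 + 0 + 1) = 1, so the distance is |-24|/1 = 24.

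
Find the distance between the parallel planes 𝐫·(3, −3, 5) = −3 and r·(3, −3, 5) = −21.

18√43/43

With common normal n = (3, −3, 5) (|n| = √43), the distance is |(-3) − (-21)|/|n| = 18/√43 = 18√43/43.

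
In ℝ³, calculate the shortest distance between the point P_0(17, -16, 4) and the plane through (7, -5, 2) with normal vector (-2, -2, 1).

4/3

The plane has equation n·(r − (7, -5, 2)) = 0, i.e. n·r = -2.
d = |(-2)·17 + (-2)·(-16) + 1·4 − (-2)| / √(4 + 4 + 1) = |4| / 3 = 4/3.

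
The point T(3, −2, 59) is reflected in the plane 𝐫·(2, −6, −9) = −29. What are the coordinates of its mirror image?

(19, -50, -13)

n = (2, −6, −9), |n|² = 121, n·T − (-29) = -484, so t = -484/121 = -4.
Foot F = T − (-4)·n = (11, −26, 23); the reflection is 2F − T = (19, −50, −13).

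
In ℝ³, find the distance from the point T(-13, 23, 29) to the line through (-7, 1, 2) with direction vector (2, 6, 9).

Direction vector d = (2, 6, 9).
AP = (-6, 22, 27); AP·d = 363, |AP|² = 1249, |d|² = 121.
distance² = |AP|² − (AP·d)²/|d|² = 1249 − 131769/121 = 160, so the distance is 4√10.

4√10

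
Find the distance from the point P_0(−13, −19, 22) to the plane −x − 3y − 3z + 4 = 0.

Normal vector n = (−1, −3, −3), and n·(−13, −19, 22) − (−4) = 8.
|n| = √(1 + 9 + 9) = √19, so the distance is |8|/√19 = 8/√19.

8√19/19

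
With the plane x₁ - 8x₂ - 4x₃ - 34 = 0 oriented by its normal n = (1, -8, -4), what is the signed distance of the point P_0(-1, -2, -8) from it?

n·P_0 − 34 = 13.
|n| = 9, so the signed distance is 13/9.

13/9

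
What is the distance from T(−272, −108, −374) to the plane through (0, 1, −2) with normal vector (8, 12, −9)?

The plane has equation n·(r − (0, 1, −2)) = 0, i.e. n·r = 30.
Then n·(−272, −108, −374) − 30 = −136.
|n| = √(64 + 144 + 81) = 17, so the distance is |-136|/17 = 8.

8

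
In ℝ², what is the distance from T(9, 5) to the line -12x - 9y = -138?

The normal to the line is n = (-12, -9) with |n| = 15.
|n·T − (-138)| = |-153 − (-138)| = 15, so the distance is 15/15 = 1.

1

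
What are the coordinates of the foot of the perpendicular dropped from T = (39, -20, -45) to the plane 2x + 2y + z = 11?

n = (2, 2, 1), |n|² = 9, and n·T − 11 = -18.
t = -18/9 = -2, so the foot is T − t·n = (39, -20, -45) − (-2)·(2, 2, 1) = (43, -16, -43).

(43, -16, -43)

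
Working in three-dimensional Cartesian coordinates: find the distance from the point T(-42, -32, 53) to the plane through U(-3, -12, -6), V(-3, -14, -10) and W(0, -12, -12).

7

UV = (0, -2, -4) and UW = (3, 0, -6), so a normal is n = UV × UW = (12, -12, 6).
n = (12, -12, 6); n·P − 72 = 126; |n| = 18; distance = 126/18 = 7.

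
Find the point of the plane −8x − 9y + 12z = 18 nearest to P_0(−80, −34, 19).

(-48, 2, -29)

The perpendicular from P_0 has direction n = (−8, −9, 12): r = (−80, −34, 19) + λ(−8, −9, 12).
Substitute into the plane: n·(P_0 + λn) = 18 gives 1174 + 289λ = 18, so λ = -4.
Foot = (−80, −34, 19) + (-4)·(−8, −9, 12) = (−48, 2, −29).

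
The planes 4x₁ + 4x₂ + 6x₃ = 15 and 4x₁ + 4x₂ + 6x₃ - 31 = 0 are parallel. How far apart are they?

8√17/17

With common normal n = (4, 4, 6) (|n| = 2√17), the distance is |15 − 31|/|n| = 16/(2√17) = 8/√17.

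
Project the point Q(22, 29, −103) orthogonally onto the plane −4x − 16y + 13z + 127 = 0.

(6, -35, -51)

n = (−4, −16, 13), |n|² = 441, and n·Q − (-127) = -1764.
t = -1764/441 = -4, so the foot is Q − t·n = (22, 29, −103) − (-4)·(−4, −16, 13) = (6, −35, −51).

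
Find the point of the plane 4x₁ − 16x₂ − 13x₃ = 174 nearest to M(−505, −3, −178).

(-10637/21, 65/21, -3634/21)

n = (4, −16, −13), |n|² = 441, and n·M − 174 = 168.
t = 168/441 = 8/21, so the foot is M − t·n = (−505, −3, −178) − (8/21)·(4, −16, −13) = (−10637/21, 65/21, −3634/21).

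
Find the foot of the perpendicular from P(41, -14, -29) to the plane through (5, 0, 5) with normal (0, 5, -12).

n = (0, 5, -12), |n|² = 169, and n·P − (-60) = 338.
t = 338/169 = 2, so the foot is P − t·n = (41, -14, -29) − 2·(0, 5, -12) = (41, -24, -5).

(41, -24, -5)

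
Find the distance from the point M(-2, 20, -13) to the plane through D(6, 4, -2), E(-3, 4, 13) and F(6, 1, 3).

7/√59

DE = (-9, 0, 15) and DF = (0, -3, 5), so a normal is n = DE × DF = (45, 45, 27).
Then n·(-2, 20, -13) - 396 = 63.
|n| = √(2025 + 2025 + 729) = 9√59, so the distance is |63|/(9√59) = 7/√59.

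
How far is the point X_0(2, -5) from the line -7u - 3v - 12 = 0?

11√58/58

The normal to the line is n = (-7, -3) with |n| = √58.
|n·X_0 − 12| = |1 − 12| = 11, so the distance is 11/√58.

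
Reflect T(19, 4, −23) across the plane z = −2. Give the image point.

(19, 4, 19)

With n = (0, 0, 1), the signed offset is (n·T − (-2))/|n|² = -21/1 = -21.
T' = T − 2t·n = (19, 4, −23) − (-42)·(0, 0, 1) = (19, 4, 19).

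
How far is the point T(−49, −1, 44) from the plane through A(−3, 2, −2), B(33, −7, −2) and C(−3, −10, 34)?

10/13

AB = (36, −9, 0) and AC = (0, −12, 36), so a normal is n = AB × AC = (−324, −1296, −432).
d = |(-324)·(-49) + (-1296)·(-1) + (-432)·44 − (-756)| / √(104976 + 1679616 + 186624) = |-1080| / 1404 = 10/13.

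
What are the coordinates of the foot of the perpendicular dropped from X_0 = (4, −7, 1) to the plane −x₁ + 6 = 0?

n = (−1, 0, 0), |n|² = 1, and n·X_0 − (-6) = 2.
t = 2/1 = 2, so the foot is X_0 − t·n = (4, −7, 1) − 2·(−1, 0, 0) = (6, −7, 1).

(6, -7, 1)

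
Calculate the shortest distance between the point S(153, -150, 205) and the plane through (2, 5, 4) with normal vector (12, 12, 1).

9

The plane has equation n·(r − (2, 5, 4)) = 0, i.e. n·r = 88.
Then n·(153, -150, 205) - 88 = 153.
|n| = √(144 + 144 + 1) = 17, so the distance is |153|/17 = 9.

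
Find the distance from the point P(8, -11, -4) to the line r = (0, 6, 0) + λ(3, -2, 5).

√331

Direction vector d = (3, -2, 5).
AP = (8, -17, -4), and AP × d = (-93, -52, 35).
|AP × d|² = 12578 and |d|² = 38, so the distance is √(12578/38) = √331.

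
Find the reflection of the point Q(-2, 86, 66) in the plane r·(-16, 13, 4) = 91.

(94, 8, 42)

With n = (-16, 13, 4), the signed offset is (n·Q − 91)/|n|² = 1323/441 = 3.
Q' = Q − 2t·n = (-2, 86, 66) − 6·(-16, 13, 4) = (94, 8, 42).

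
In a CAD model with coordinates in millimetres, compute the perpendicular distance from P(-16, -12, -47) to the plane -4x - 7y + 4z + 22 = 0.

2

d = |(-4)·(-16) + (-7)·(-12) + 4·(-47) − (-22)| / √(16 + 49 + 16) = |-18| / 9 = 2.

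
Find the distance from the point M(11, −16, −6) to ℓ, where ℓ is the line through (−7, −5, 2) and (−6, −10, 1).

√266

A direction vector is d = (1, −5, −1).
AP = (18, −11, −8); AP·d = 81, |AP|² = 509, |d|² = 27.
distance² = |AP|² − (AP·d)²/|d|² = 509 − 6561/27 = 266, so the distance is √266.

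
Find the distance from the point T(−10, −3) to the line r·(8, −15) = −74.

The normal to the line is n = (8, −15) with |n| = 17.
|n·T − (-74)| = |-35 − (-74)| = 39, so the distance is 39/17.

39/17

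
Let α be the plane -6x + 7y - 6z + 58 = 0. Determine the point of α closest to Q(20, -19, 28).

The perpendicular from Q has direction n = (-6, 7, -6): r = (20, -19, 28) + λ(-6, 7, -6).
Substitute into the plane: n·(Q + λn) = -58 gives -421 + 121λ = -58, so λ = 3.
Foot = (20, -19, 28) + 3·(-6, 7, -6) = (2, 2, 10).

(2, 2, 10)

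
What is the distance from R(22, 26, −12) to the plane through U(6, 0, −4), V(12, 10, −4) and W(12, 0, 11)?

9√38/19

UV = (6, 10, 0) and UW = (6, 0, 15), so a normal is n = UV × UW = (150, −90, −60).
d = |150·22 + (-90)·26 + (-60)·(-12) − 1140| / √(22500 + 8100 + 3600) = |540| / (30√38) = 9√38/19.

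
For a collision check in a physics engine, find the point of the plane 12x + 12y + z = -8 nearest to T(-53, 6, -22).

(-29, 30, -20)

n = (12, 12, 1), |n|² = 289, and n·T − (-8) = -578.
t = -578/289 = -2, so the foot is T − t·n = (-53, 6, -22) − (-2)·(12, 12, 1) = (-29, 30, -20).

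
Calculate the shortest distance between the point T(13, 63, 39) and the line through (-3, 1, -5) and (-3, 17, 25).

A direction vector is d = (0, 16, 30).
AP = (16, 62, 44); AP·d = 2312, |AP|² = 6036, |d|² = 1156.
distance² = |AP|² − (AP·d)²/|d|² = 6036 − 5345344/1156 = 1412, so the distance is 2√353.

2√353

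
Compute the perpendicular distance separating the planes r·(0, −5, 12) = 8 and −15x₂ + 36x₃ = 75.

17/13

Divide the second equation by 3 to match normals: −5x₂ + 12x₃ = 25.
With common normal n = (0, −5, 12) (|n| = 13), the distance is |8 − 25|/|n| = 17/13.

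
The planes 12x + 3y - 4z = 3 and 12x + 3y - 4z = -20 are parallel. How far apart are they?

23/13

With common normal n = (12, 3, -4) (|n| = 13), the distance is |3 − (-20)|/|n| = 23/13.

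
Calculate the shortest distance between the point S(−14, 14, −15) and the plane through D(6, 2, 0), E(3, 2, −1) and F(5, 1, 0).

13/√11

DE = (−3, 0, −1) and DF = (−1, −1, 0), so a normal is n = DE × DF = (−1, 1, 3).
n = (−1, 1, 3); n·P − (-4) = -13; |n| = √11; distance = 13/√11 = 13√11/11.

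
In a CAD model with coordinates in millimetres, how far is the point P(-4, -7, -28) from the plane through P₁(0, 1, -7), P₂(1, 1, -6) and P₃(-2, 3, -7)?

3√3

P₁P₂ = (1, 0, 1) and P₁P₃ = (-2, 2, 0), so a normal is n = P₁P₂ × P₁P₃ = (-2, -2, 2).
d = |(-2)·(-4) + (-2)·(-7) + 2·(-28) − (-16)| / √(4 + 4 + 4) = |-18| / (2√3) = 3√3.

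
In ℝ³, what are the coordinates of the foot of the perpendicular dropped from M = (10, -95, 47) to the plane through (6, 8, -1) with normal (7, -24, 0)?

(-18, 1, 47)

n = (7, -24, 0), |n|² = 625, and n·M − (-150) = 2500.
t = 2500/625 = 4, so the foot is M − t·n = (10, -95, 47) − 4·(7, -24, 0) = (-18, 1, 47).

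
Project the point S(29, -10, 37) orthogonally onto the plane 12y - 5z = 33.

The perpendicular from S has direction n = (0, 12, -5): r = (29, -10, 37) + λ(0, 12, -5).
Substitute into the plane: n·(S + λn) = 33 gives -305 + 169λ = 33, so λ = 2.
Foot = (29, -10, 37) + 2·(0, 12, -5) = (29, 14, 27).

(29, 14, 27)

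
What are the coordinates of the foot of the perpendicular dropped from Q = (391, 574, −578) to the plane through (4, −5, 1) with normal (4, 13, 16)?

n = (4, 13, 16), |n|² = 441, and n·Q − (-33) = -189.
t = -189/441 = -3/7, so the foot is Q − t·n = (391, 574, −578) − (-3/7)·(4, 13, 16) = (2749/7, 4057/7, −3998/7).

(2749/7, 4057/7, -3998/7)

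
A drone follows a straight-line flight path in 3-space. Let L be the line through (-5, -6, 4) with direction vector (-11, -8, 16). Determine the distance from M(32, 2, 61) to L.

Direction vector d = (-11, -8, 16).
AP = (37, 8, 57), and AP × d = (584, -1219, -208).
|AP × d|² = 1870281 and |d|² = 441, so the distance is √(1870281/441) = √4241.

√4241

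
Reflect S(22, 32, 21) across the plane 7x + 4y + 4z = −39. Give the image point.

(-48, -8, -19)

n = (7, 4, 4), |n|² = 81, n·S − (-39) = 405, so t = 405/81 = 5.
Foot F = S − 5·n = (−13, 12, 1); the reflection is 2F − S = (−48, −8, −19).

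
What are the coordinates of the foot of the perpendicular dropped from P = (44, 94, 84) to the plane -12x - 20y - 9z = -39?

(-16, -6, 39)

The perpendicular from P has direction n = (-12, -20, -9): r = (44, 94, 84) + t(-12, -20, -9).
Substitute into the plane: n·(P + tn) = -39 gives -3164 + 625t = -39, so t = 5.
Foot = (44, 94, 84) + 5·(-12, -20, -9) = (-16, -6, 39).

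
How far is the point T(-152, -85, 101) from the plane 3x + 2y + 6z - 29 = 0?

7

d = |3·(-152) + 2·(-85) + 6·101 − 29| / √(9 + 4 + 36) = |-49| / 7 = 7.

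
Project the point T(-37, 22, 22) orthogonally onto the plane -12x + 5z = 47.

The perpendicular from T has direction n = (-12, 0, 5): r = (-37, 22, 22) + t(-12, 0, 5).
Substitute into the plane: n·(T + tn) = 47 gives 554 + 169t = 47, so t = -3.
Foot = (-37, 22, 22) + (-3)·(-12, 0, 5) = (-1, 22, 7).

(-1, 22, 7)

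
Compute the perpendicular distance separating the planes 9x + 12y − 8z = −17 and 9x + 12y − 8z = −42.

Both planes have normal n = (9, 12, −8), |n| = 17. Any point on the first plane is at distance |(-42) − (-17)|/|n| = 25/17 from the second.

25/17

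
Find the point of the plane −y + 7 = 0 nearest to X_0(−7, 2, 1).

The perpendicular from X_0 has direction n = (0, −1, 0): r = (−7, 2, 1) + λ(0, −1, 0).
Substitute into the plane: n·(X_0 + λn) = -7 gives -2 + 1λ = -7, so λ = -5.
Foot = (−7, 2, 1) + (-5)·(0, −1, 0) = (−7, 7, 1).

(-7, 7, 1)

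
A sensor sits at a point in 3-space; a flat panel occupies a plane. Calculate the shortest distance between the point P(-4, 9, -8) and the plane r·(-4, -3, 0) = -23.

12/5

d = |(-4)·(-4) + (-3)·9 − (-23)| / √(16 + 9 + 0) = |12| / 5 = 12/5.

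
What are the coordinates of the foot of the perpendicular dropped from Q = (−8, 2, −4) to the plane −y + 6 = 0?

(-8, 6, -4)

The perpendicular from Q has direction n = (0, −1, 0): r = (−8, 2, −4) + λ(0, −1, 0).
Substitute into the plane: n·(Q + λn) = -6 gives -2 + 1λ = -6, so λ = -4.
Foot = (−8, 2, −4) + (-4)·(0, −1, 0) = (−8, 6, −4).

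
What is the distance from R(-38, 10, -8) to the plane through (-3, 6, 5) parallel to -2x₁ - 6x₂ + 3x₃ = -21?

Parallel planes share the normal n = (-2, -6, 3); since (-3, 6, 5) lies on the plane, its equation is -2x₁ - 6x₂ + 3x₃ = -15.
n = (-2, -6, 3); n·P − (-15) = 7; |n| = 7; distance = 7/7 = 1.

1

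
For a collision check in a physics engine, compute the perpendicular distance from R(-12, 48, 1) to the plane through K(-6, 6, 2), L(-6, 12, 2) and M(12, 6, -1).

12/√37

KL = (0, 6, 0) and KM = (18, 0, -3), so a normal is n = KL × KM = (-18, 0, -108).
Then n·(-12, 48, 1) - (-108) = 216.
|n| = √(324 + 0 + 11664) = 18√37, so the distance is |216|/(18√37) = 12√37/37.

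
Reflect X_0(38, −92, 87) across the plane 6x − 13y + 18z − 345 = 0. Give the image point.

(-22, 38, -93)

n = (6, −13, 18), |n|² = 529, n·X_0 − 345 = 2645, so t = 2645/529 = 5.
Foot F = X_0 − 5·n = (8, −27, −3); the reflection is 2F − X_0 = (−22, 38, −93).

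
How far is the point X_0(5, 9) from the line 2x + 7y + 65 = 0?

d = |2·5 + 7·9 − (-65)| / √(4 + 49) = |138|/√53 = 138√53/53.

138√53/53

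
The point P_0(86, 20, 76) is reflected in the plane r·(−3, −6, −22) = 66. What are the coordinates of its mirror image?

(62, -28, -100)

n = (−3, −6, −22), |n|² = 529, n·P_0 − 66 = -2116, so t = -2116/529 = -4.
Foot F = P_0 − (-4)·n = (74, −4, −12); the reflection is 2F − P_0 = (62, −28, −100).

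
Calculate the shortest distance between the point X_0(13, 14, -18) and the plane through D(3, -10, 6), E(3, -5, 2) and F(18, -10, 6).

DE = (0, 5, -4) and DF = (15, 0, 0), so a normal is n = DE × DF = (0, -60, -75).
Then n·(13, 14, -18) - 150 = 360.
|n| = √(0 + 3600 + 5625) = 15√41, so the distance is |360|/(15√41) = 24/√41.

24/√41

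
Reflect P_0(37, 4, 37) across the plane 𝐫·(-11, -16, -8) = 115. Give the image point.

(-7, -60, 5)

With n = (-11, -16, -8), the signed offset is (n·P_0 − 115)/|n|² = -882/441 = -2.
P_0' = P_0 − 2t·n = (37, 4, 37) − (-4)·(-11, -16, -8) = (-7, -60, 5).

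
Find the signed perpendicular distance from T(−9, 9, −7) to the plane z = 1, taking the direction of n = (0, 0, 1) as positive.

-8

n·T − 1 = -8.
|n| = 1, so the signed distance is -8/1 = -8.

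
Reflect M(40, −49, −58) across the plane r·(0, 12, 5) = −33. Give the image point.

(40, 71, -8)

n = (0, 12, 5), |n|² = 169, n·M − (-33) = -845, so t = -845/169 = -5.
Foot F = M − (-5)·n = (40, 11, −33); the reflection is 2F − M = (40, 71, −8).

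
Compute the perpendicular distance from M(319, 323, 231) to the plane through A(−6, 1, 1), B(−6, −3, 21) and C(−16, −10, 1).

7

AB = (0, −4, 20) and AC = (−10, −11, 0), so a normal is n = AB × AC = (220, −200, −40).
d = |220·319 + (-200)·323 + (-40)·231 − (-1560)| / √(48400 + 40000 + 1600) = |-2100| / 300 = 7.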